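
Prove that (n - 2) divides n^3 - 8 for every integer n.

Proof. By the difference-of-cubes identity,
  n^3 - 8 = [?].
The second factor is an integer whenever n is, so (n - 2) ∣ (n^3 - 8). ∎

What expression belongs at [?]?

(n - 2)(n^2 + 2n + 4)

a^3 - b^3 = (a - b)(a^2 + ab + b^2). With a = n, b = 2:
n^3 - 8 = (n - 2)(n^2 + 2n + 4).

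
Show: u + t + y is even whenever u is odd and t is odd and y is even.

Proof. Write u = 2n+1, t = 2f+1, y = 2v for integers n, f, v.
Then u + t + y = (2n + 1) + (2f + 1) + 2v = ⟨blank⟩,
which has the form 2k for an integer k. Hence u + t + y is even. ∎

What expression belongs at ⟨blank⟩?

(2n + 1) + (2f + 1) + 2v = 2f + 2n + 2v + 2
= 2(f + n + v + 1).
Since f + n + v + 1 is an integer, the sum is of the form 2k for an integer k.

2(f + n + v + 1)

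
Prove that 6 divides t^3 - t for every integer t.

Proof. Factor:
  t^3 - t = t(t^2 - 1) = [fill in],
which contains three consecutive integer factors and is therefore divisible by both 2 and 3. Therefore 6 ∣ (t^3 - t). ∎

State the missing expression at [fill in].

(t - 1)t(t + 1)

t(t^2 - 1) = t(t - 1)(t + 1) = (t - 1)t(t + 1).
These three factors are consecutive integers, so their product is divisible by 6.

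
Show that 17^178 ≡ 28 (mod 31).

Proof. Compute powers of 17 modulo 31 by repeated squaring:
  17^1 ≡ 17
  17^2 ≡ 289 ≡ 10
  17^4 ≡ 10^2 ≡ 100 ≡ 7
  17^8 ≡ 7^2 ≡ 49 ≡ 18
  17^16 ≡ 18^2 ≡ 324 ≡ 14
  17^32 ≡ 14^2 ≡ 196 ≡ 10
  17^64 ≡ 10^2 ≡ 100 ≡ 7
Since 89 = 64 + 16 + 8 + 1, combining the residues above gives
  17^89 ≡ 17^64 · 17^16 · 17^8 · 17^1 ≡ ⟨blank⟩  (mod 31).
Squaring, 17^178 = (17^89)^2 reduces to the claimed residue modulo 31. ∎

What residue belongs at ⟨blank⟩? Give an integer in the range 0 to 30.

17^64 · 17^16 · 17^8 · 17^1 ≡ 7 · 14 · 18 · 17 = 29988.
29988 mod 31 = 11, so 17^89 ≡ 11 (mod 31).

11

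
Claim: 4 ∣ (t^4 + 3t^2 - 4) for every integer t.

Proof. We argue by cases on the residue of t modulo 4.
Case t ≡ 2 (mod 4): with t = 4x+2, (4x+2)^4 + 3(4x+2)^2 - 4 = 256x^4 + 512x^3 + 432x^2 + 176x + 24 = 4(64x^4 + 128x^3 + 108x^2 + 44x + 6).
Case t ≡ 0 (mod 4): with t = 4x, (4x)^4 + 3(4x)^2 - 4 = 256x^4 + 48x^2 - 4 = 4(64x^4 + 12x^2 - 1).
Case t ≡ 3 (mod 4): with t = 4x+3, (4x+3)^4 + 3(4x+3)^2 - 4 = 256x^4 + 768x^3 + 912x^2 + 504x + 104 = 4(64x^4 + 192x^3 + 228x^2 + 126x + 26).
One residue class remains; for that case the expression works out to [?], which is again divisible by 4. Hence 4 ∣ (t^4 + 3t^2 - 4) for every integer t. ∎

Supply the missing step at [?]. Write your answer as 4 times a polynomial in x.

Only t ≡ 1 (mod 4) is unaccounted for. Put t = 4x+1:
(4x+1)^4 + 3(4x+1)^2 - 4 expands to 256x^4 + 256x^3 + 144x^2 + 40x,
and factoring out 4 leaves 4(64x^4 + 64x^3 + 36x^2 + 10x).

4(64x^4 + 64x^3 + 36x^2 + 10x)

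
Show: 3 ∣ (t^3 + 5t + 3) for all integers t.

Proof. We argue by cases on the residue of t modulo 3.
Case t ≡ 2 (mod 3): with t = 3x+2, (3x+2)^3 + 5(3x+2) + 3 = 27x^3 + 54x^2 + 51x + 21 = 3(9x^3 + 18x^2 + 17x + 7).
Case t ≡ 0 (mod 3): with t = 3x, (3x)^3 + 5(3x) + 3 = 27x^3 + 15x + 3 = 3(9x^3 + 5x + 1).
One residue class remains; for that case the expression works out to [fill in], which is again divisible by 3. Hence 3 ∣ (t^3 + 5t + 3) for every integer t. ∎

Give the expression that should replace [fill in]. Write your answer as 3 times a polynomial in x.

Only t ≡ 1 (mod 3) is unaccounted for. Put t = 3x+1:
(3x+1)^3 + 5(3x+1) + 3 expands to 27x^3 + 27x^2 + 24x + 9,
and factoring out 3 leaves 3(9x^3 + 9x^2 + 8x + 3).

3(9x^3 + 9x^2 + 8x + 3)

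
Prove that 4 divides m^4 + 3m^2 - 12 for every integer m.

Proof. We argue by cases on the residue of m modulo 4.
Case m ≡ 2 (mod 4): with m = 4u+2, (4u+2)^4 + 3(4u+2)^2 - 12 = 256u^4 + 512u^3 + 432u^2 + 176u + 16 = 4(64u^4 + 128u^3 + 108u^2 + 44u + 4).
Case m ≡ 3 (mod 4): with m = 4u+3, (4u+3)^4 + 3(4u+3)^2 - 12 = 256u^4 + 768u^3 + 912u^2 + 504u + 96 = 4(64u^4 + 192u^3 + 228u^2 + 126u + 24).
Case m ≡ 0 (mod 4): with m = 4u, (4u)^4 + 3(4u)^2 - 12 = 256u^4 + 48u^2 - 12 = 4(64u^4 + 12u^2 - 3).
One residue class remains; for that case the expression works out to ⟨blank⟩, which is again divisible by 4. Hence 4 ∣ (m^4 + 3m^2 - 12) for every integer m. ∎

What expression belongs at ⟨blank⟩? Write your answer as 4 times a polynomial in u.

The residues treated are {2, 3, 0}, so the missing case is m ≡ 1 (mod 4); write m = 4u+1.
Then (4u+1)^4 + 3(4u+1)^2 - 12 = 256u^4 + 256u^3 + 144u^2 + 40u - 8 = 4(64u^4 + 64u^3 + 36u^2 + 10u - 2).

4(64u^4 + 64u^3 + 36u^2 + 10u - 2)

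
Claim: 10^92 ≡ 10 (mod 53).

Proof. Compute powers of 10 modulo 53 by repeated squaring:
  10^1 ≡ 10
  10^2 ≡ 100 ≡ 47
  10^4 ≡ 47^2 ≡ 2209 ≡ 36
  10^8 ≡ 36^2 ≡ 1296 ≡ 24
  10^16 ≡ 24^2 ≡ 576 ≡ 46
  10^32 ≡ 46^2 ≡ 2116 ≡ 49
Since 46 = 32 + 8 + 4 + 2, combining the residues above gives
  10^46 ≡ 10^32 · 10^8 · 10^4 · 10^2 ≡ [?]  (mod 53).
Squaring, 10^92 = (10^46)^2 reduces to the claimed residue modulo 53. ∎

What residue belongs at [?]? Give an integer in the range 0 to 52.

Multiply the listed residues: 49 · 24 · 36 · 47 = 1176 → 42336 → 1989792.
Reducing modulo 53: 1989792 = 37543·53 + 13, so 10^46 ≡ 13.

13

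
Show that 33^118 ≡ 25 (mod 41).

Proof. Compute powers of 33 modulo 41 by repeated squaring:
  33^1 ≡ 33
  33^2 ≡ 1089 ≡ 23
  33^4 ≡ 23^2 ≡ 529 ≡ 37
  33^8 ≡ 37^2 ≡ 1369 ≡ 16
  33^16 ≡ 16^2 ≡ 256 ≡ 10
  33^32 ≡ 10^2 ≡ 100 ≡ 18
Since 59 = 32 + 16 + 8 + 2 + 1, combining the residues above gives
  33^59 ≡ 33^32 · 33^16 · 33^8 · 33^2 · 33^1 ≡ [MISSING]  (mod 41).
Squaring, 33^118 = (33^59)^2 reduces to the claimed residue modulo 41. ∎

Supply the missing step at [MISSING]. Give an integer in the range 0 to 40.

33^32 · 33^16 · 33^8 · 33^2 · 33^1 ≡ 18 · 10 · 16 · 23 · 33 = 2185920.
2185920 mod 41 = 5, so 33^59 ≡ 5 (mod 41).

5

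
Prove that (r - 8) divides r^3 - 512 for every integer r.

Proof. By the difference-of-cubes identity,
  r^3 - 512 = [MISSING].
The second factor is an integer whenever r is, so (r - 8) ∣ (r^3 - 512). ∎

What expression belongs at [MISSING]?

Polynomial division of r^3 - 512 by r - 8 leaves remainder 0 and quotient r^2 + 8r + 64.
Hence r^3 - 512 = (r - 8)(r^2 + 8r + 64).

(r - 8)(r^2 + 8r + 64)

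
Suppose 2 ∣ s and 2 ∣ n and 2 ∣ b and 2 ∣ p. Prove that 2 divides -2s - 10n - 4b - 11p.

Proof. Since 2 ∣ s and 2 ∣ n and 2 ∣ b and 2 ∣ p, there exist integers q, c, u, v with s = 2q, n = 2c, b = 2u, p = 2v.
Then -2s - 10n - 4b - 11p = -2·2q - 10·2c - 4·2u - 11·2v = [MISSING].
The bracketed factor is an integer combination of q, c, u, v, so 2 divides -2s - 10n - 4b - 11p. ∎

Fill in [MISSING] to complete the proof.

Each term has a factor of 2: -2·2q - 10·2c - 4·2u - 11·2v = 2·(-10c - 2q - 4u - 11v).
Since -10c - 2q - 4u - 11v is an integer, 2 ∣ (-2s - 10n - 4b - 11p).

2(-10c - 2q - 4u - 11v)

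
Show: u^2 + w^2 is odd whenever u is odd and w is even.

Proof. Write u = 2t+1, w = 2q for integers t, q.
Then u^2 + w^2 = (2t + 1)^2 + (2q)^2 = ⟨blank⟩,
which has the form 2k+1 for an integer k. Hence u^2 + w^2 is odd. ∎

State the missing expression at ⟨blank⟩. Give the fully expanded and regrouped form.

2(2q^2 + 2t^2 + 2t) + 1

Expanding: (2t + 1)^2 + (2q)^2 = 4q^2 + 4t^2 + 4t + 1.
Every term except the constant is even, so this is 2(2q^2 + 2t^2 + 2t) + 1,
and 2q^2 + 2t^2 + 2t ∈ ℤ gives the required form.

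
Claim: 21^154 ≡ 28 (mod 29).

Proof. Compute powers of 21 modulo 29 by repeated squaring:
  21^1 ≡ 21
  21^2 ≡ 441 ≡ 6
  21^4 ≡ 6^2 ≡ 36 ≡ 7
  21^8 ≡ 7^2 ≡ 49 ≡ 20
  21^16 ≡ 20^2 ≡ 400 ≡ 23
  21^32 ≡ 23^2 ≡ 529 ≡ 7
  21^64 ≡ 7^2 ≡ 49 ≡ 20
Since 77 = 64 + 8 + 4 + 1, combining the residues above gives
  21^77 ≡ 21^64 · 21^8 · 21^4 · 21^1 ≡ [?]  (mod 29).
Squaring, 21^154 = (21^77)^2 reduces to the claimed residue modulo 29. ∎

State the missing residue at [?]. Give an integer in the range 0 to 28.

Multiply the listed residues: 20 · 20 · 7 · 21 = 400 → 2800 → 58800.
Reducing modulo 29: 58800 = 2027·29 + 17, so 21^77 ≡ 17.

17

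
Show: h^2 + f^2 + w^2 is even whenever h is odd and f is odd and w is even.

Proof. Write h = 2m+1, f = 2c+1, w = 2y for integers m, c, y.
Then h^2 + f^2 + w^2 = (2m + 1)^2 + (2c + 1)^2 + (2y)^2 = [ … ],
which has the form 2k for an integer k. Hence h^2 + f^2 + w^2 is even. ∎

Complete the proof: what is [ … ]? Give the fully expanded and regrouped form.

2(2c^2 + 2c + 2m^2 + 2m + 2y^2 + 1)

(2m + 1)^2 + (2c + 1)^2 + (2y)^2 = 4c^2 + 4c + 4m^2 + 4m + 4y^2 + 2
= 2(2c^2 + 2c + 2m^2 + 2m + 2y^2 + 1).
Since 2c^2 + 2c + 2m^2 + 2m + 2y^2 + 1 is an integer, the sum of squares is of the form 2k for an integer k.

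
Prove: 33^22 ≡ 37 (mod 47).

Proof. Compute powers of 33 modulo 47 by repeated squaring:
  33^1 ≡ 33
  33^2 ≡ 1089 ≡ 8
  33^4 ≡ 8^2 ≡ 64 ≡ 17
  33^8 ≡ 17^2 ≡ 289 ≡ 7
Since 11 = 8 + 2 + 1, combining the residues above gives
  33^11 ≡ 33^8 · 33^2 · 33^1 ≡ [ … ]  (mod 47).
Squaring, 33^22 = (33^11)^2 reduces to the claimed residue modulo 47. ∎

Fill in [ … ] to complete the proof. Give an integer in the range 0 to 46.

33^8 · 33^2 · 33^1 ≡ 7 · 8 · 33 = 1848.
1848 mod 47 = 15, so 33^11 ≡ 15 (mod 47).

15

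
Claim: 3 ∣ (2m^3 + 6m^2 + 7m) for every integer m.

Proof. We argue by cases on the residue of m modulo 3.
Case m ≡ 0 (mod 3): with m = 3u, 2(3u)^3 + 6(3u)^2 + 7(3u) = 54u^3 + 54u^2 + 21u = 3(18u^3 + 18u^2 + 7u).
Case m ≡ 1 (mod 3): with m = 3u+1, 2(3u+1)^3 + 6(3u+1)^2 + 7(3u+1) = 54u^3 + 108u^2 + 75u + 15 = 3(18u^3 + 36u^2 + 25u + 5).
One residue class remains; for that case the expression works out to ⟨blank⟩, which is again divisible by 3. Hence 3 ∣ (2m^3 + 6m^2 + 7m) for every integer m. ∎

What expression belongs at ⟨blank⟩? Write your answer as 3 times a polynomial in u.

3(18u^3 + 54u^2 + 55u + 18)

Only m ≡ 2 (mod 3) is unaccounted for. Put m = 3u+2:
2(3u+2)^3 + 6(3u+2)^2 + 7(3u+2) expands to 54u^3 + 162u^2 + 165u + 54,
and factoring out 3 leaves 3(18u^3 + 54u^2 + 55u + 18).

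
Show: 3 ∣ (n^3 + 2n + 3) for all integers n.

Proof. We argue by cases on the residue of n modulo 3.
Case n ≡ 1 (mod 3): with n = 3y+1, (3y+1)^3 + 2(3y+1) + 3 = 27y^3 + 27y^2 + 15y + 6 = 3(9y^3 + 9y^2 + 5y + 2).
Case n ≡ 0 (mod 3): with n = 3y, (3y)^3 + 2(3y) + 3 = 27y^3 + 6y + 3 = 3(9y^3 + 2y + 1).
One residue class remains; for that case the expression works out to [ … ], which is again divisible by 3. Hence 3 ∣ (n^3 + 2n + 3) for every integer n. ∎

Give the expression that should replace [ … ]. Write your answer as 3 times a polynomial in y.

The residues treated are {1, 0}, so the missing case is n ≡ 2 (mod 3); write n = 3y+2.
Then (3y+2)^3 + 2(3y+2) + 3 = 27y^3 + 54y^2 + 42y + 15 = 3(9y^3 + 18y^2 + 14y + 5).

3(9y^3 + 18y^2 + 14y + 5)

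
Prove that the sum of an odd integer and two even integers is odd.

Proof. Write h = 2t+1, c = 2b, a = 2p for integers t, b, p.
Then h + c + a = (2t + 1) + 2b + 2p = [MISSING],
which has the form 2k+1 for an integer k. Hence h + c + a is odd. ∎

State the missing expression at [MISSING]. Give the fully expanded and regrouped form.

Expanding: (2t + 1) + 2b + 2p = 2b + 2p + 2t + 1.
Every term except the constant is even, so this is 2(b + p + t) + 1,
and b + p + t ∈ ℤ gives the required form.

2(b + p + t) + 1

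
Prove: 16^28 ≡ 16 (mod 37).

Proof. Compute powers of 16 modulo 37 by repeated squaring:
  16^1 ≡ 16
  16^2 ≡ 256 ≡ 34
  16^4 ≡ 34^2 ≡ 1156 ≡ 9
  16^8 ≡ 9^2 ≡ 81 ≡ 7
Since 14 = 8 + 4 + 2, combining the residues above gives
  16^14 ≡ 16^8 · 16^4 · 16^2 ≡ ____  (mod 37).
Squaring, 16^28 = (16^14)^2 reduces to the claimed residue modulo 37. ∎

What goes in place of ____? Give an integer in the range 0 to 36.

33

Multiply the listed residues: 7 · 9 · 34 = 63 → 2142.
Reducing modulo 37: 2142 = 57·37 + 33, so 16^14 ≡ 33.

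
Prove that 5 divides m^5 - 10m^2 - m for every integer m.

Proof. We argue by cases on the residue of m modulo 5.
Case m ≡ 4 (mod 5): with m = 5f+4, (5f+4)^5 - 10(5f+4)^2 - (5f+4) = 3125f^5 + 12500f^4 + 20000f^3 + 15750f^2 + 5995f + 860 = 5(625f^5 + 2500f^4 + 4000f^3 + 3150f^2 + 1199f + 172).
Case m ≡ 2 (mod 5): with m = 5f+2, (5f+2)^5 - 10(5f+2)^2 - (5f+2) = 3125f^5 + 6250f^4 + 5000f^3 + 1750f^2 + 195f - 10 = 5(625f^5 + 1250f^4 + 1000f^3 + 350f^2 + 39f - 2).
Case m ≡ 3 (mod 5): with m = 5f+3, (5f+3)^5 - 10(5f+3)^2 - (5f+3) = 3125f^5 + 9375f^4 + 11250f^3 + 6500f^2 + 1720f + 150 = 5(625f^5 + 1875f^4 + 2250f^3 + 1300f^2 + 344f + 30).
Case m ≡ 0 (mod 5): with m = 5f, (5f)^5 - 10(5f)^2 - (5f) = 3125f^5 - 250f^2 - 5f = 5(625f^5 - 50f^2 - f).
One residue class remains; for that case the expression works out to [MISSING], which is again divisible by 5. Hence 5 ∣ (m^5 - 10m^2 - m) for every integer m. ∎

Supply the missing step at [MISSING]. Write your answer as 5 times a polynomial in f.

Only m ≡ 1 (mod 5) is unaccounted for. Put m = 5f+1:
(5f+1)^5 - 10(5f+1)^2 - (5f+1) expands to 3125f^5 + 3125f^4 + 1250f^3 - 80f - 10,
and factoring out 5 leaves 5(625f^5 + 625f^4 + 250f^3 - 16f - 2).

5(625f^5 + 625f^4 + 250f^3 - 16f - 2)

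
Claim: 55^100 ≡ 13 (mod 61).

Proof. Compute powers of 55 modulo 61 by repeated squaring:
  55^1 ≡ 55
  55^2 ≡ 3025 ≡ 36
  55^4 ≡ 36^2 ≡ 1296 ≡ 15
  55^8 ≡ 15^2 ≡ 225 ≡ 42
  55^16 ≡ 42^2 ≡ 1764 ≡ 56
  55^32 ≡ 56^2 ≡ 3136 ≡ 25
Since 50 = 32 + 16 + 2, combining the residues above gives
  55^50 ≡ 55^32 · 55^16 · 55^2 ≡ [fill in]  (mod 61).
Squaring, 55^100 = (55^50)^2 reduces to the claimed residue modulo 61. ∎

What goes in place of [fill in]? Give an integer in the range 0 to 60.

14

55^32 · 55^16 · 55^2 ≡ 25 · 56 · 36 = 50400.
50400 mod 61 = 14, so 55^50 ≡ 14 (mod 61).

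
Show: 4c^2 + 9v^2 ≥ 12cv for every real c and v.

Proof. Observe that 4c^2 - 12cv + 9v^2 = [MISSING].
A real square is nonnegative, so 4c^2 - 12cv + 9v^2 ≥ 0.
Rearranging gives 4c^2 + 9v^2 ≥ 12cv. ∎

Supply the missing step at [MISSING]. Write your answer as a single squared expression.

(2c - 3v)^2

The leading and trailing coefficients are 2^2 and 3^2, and 12 = 2·2·3, so the trinomial is (2c - 3v)^2.
Hence 4c^2 - 12cv + 9v^2 ≥ 0.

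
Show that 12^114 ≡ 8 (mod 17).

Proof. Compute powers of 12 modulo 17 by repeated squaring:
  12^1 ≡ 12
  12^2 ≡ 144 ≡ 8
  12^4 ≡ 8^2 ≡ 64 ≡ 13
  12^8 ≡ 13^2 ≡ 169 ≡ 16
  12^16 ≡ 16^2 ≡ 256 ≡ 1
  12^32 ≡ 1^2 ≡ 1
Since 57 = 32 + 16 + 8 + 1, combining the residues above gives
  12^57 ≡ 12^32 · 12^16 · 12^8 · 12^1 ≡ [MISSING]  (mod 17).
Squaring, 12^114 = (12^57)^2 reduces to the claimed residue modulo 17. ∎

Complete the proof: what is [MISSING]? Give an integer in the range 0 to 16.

5

12^32 · 12^16 · 12^8 · 12^1 ≡ 1 · 1 · 16 · 12 = 192.
192 mod 17 = 5, so 12^57 ≡ 5 (mod 17).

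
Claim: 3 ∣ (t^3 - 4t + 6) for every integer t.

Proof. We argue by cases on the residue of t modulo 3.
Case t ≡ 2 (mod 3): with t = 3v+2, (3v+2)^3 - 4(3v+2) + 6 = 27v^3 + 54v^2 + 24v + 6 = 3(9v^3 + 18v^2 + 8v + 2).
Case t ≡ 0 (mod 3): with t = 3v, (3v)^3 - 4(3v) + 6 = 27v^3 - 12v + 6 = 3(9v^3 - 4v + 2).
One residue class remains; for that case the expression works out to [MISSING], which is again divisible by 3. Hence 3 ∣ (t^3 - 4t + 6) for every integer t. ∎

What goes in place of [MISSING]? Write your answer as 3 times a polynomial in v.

The residues treated are {2, 0}, so the missing case is t ≡ 1 (mod 3); write t = 3v+1.
Then (3v+1)^3 - 4(3v+1) + 6 = 27v^3 + 27v^2 - 3v + 3 = 3(9v^3 + 9v^2 - v + 1).

3(9v^3 + 9v^2 - v + 1)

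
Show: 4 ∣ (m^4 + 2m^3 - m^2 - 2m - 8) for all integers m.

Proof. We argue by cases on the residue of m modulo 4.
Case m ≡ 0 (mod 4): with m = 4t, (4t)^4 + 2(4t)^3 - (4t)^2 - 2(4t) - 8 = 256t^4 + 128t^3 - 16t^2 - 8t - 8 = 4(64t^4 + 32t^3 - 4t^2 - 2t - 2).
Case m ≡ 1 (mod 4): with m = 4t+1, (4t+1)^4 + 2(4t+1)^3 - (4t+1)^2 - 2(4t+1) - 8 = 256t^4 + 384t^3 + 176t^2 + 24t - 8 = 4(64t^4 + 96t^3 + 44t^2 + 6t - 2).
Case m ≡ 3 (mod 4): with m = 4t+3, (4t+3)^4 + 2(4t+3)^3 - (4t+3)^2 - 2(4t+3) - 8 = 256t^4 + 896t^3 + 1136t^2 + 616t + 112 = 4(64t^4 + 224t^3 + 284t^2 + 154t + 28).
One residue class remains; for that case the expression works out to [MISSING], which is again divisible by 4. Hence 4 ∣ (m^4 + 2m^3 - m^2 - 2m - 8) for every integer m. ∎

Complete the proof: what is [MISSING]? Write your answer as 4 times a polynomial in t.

4(64t^4 + 160t^3 + 140t^2 + 50t + 4)

The residues treated are {0, 1, 3}, so the missing case is m ≡ 2 (mod 4); write m = 4t+2.
Then (4t+2)^4 + 2(4t+2)^3 - (4t+2)^2 - 2(4t+2) - 8 = 256t^4 + 640t^3 + 560t^2 + 200t + 16 = 4(64t^4 + 160t^3 + 140t^2 + 50t + 4).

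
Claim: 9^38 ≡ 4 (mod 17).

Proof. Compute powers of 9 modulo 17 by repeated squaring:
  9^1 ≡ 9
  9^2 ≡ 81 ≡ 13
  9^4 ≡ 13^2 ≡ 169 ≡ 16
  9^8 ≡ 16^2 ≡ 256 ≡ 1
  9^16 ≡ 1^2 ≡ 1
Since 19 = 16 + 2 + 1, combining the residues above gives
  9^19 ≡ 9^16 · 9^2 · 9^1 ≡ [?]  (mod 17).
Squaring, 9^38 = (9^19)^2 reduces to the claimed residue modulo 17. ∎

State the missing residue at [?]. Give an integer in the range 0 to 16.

9^16 · 9^2 · 9^1 ≡ 1 · 13 · 9 = 117.
117 mod 17 = 15, so 9^19 ≡ 15 (mod 17).

15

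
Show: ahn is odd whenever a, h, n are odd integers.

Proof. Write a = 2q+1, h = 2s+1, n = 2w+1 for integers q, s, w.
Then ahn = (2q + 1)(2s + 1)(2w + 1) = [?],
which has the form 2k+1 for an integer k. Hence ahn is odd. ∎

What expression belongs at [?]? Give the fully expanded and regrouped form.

2(4qsw + 2qs + 2qw + q + 2sw + s + w) + 1

Expanding: (2q + 1)(2s + 1)(2w + 1) = 8qsw + 4qs + 4qw + 2q + 4sw + 2s + 2w + 1.
Every term except the constant is even, so this is 2(4qsw + 2qs + 2qw + q + 2sw + s + w) + 1,
and 4qsw + 2qs + 2qw + q + 2sw + s + w ∈ ℤ gives the required form.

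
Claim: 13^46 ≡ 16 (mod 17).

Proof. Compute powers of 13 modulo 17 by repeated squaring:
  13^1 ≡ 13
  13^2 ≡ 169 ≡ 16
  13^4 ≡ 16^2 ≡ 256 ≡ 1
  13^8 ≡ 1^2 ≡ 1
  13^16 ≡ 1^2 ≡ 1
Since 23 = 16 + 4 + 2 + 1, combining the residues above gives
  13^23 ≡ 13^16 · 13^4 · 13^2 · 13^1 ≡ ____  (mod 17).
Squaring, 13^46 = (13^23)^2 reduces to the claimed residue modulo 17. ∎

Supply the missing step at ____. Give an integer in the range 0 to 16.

13^16 · 13^4 · 13^2 · 13^1 ≡ 1 · 1 · 16 · 13 = 208.
208 mod 17 = 4, so 13^23 ≡ 4 (mod 17).

4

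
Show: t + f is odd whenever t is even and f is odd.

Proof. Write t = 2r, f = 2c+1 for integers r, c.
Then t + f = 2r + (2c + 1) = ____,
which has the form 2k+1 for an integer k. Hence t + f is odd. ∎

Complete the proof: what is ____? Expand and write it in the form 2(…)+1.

2(c + r) + 1

2r + (2c + 1) = 2c + 2r + 1
= 2(c + r) + 1.
Since c + r is an integer, the sum is of the form 2k+1 for an integer k.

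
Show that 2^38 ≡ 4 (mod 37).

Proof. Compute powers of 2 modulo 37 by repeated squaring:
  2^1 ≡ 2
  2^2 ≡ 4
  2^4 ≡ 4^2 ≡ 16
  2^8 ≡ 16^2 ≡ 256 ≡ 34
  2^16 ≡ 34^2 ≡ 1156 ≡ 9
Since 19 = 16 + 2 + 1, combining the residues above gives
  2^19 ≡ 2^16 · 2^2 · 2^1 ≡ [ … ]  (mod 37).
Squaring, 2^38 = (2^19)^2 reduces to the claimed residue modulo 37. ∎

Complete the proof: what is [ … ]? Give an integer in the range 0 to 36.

2^16 · 2^2 · 2^1 ≡ 9 · 4 · 2 = 72.
72 mod 37 = 35, so 2^19 ≡ 35 (mod 37).

35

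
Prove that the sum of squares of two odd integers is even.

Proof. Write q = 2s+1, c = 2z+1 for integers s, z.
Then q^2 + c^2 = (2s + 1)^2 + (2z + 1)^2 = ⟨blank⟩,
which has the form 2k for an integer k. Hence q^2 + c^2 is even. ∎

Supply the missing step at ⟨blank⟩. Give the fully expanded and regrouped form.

2(2s^2 + 2s + 2z^2 + 2z + 1)

Expanding: (2s + 1)^2 + (2z + 1)^2 = 4s^2 + 4s + 4z^2 + 4z + 2.
Every term is even; pulling out the factor of 2 gives 2(2s^2 + 2s + 2z^2 + 2z + 1).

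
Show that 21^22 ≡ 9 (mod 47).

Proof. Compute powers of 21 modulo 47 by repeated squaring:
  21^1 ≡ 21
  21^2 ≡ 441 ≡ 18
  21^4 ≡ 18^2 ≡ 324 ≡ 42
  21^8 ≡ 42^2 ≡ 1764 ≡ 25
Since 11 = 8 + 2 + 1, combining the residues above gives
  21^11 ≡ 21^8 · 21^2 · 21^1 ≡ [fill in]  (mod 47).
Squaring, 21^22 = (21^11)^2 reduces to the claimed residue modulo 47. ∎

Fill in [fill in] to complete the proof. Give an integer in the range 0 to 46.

21^8 · 21^2 · 21^1 ≡ 25 · 18 · 21 = 9450.
9450 mod 47 = 3, so 21^11 ≡ 3 (mod 47).

3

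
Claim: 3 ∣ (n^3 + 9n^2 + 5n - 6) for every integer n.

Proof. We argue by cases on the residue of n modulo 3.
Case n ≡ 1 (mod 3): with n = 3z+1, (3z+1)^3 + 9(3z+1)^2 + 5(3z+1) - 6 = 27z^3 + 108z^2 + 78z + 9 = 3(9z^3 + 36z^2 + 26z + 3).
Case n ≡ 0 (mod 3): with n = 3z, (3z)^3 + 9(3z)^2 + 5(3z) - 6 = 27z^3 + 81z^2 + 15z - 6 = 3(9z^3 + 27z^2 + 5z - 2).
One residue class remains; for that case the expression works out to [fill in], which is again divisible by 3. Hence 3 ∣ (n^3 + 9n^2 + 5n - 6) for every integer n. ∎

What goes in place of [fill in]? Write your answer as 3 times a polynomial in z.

Only n ≡ 2 (mod 3) is unaccounted for. Put n = 3z+2:
(3z+2)^3 + 9(3z+2)^2 + 5(3z+2) - 6 expands to 27z^3 + 135z^2 + 159z + 48,
and factoring out 3 leaves 3(9z^3 + 45z^2 + 53z + 16).

3(9z^3 + 45z^2 + 53z + 16)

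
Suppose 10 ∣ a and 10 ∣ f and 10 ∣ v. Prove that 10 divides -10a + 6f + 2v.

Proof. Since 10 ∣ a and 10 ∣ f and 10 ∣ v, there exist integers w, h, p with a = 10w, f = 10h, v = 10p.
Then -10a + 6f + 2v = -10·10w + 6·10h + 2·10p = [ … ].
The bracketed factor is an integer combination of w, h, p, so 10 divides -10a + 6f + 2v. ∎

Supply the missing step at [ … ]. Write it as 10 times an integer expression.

Each term has a factor of 10: -10·10w + 6·10h + 2·10p = 10·(6h + 2p - 10w).
Since 6h + 2p - 10w is an integer, 10 ∣ (-10a + 6f + 2v).

10(6h + 2p - 10w)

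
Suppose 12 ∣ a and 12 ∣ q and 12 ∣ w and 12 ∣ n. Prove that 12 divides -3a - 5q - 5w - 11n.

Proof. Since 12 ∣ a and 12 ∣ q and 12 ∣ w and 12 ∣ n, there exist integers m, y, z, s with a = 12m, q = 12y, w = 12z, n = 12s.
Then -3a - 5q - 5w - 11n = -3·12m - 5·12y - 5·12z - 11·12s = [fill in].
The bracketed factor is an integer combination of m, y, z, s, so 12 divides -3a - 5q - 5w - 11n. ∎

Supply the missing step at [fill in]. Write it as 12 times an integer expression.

Pull the common 12 out of every term: -3·12m - 5·12y - 5·12z - 11·12s = 12(-3m - 11s - 5y - 5z).
-3m - 11s - 5y - 5z is an integer, which exhibits the divisibility.

12(-3m - 11s - 5y - 5z)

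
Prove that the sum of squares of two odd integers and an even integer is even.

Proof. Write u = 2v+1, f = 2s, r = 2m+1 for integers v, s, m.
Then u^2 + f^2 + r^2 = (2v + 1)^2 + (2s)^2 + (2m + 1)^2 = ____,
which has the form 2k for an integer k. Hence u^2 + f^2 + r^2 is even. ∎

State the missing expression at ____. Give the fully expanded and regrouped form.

Expanding: (2v + 1)^2 + (2s)^2 + (2m + 1)^2 = 4m^2 + 4m + 4s^2 + 4v^2 + 4v + 2.
Every term is even; pulling out the factor of 2 gives 2(2m^2 + 2m + 2s^2 + 2v^2 + 2v + 1).

2(2m^2 + 2m + 2s^2 + 2v^2 + 2v + 1)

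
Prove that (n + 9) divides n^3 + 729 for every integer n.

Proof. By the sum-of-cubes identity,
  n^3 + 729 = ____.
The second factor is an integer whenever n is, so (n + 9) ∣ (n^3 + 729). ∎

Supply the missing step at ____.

(n + 9)(n^2 - 9n + 81)

a^3 + b^3 = (a + b)(a^2 - ab + b^2). With a = n, b = 9:
n^3 + 729 = (n + 9)(n^2 - 9n + 81).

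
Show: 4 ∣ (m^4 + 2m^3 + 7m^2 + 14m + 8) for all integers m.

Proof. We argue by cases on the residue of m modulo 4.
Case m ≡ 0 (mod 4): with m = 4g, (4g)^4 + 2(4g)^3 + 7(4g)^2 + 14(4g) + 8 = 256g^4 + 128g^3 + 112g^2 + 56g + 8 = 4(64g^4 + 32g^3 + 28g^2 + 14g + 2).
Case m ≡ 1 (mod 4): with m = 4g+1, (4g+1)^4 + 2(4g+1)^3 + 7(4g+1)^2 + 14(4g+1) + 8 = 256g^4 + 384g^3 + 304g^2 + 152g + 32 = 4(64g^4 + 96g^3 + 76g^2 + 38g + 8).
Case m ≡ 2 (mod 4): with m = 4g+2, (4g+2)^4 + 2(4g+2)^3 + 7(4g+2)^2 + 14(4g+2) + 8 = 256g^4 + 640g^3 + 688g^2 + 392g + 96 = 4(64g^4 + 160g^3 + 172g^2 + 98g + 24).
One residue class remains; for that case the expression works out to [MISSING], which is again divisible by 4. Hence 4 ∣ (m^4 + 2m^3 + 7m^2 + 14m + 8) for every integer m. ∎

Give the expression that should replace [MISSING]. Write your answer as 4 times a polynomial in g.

4(64g^4 + 224g^3 + 316g^2 + 218g + 62)

Only m ≡ 3 (mod 4) is unaccounted for. Put m = 4g+3:
(4g+3)^4 + 2(4g+3)^3 + 7(4g+3)^2 + 14(4g+3) + 8 expands to 256g^4 + 896g^3 + 1264g^2 + 872g + 248,
and factoring out 4 leaves 4(64g^4 + 224g^3 + 316g^2 + 218g + 62).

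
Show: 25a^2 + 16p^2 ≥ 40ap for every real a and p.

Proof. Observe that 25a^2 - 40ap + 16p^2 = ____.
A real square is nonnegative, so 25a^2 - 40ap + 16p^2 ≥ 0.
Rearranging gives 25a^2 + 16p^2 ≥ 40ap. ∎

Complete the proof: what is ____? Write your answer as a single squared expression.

25a^2 - 40ap + 16p^2 is a perfect-square trinomial: the outer terms are (5a)^2 and (4p)^2, and the cross term is -2·5a·4p.
So 25a^2 - 40ap + 16p^2 = (5a - 4p)^2 ≥ 0.

(5a - 4p)^2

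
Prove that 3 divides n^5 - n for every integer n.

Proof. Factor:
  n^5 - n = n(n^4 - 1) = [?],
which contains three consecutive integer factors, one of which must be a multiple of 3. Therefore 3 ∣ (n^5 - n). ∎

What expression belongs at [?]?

n^4 - 1 = (n^2 - 1)(n^2 + 1), and n^2 - 1 = (n-1)(n+1).
So n(n^4 - 1) = (n - 1)n(n + 1)(n^2 + 1).

(n - 1)n(n + 1)(n^2 + 1)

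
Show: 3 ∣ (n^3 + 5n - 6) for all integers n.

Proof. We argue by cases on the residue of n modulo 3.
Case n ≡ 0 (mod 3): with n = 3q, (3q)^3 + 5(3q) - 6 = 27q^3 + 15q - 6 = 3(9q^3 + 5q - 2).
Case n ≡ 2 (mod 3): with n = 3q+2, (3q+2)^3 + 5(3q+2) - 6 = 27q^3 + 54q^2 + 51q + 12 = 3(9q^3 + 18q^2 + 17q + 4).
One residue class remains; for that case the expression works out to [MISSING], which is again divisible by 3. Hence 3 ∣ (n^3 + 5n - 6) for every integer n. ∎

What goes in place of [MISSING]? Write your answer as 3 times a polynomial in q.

Only n ≡ 1 (mod 3) is unaccounted for. Put n = 3q+1:
(3q+1)^3 + 5(3q+1) - 6 expands to 27q^3 + 27q^2 + 24q,
and factoring out 3 leaves 3(9q^3 + 9q^2 + 8q).

3(9q^3 + 9q^2 + 8q)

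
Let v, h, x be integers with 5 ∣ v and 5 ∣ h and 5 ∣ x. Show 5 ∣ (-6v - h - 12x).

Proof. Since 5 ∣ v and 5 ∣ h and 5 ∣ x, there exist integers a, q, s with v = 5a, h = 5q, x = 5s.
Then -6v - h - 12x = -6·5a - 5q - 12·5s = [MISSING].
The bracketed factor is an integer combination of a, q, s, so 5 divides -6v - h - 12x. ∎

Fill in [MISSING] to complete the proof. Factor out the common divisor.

Each term has a factor of 5: -6·5a - 5q - 12·5s = 5·(-6a - q - 12s).
Since -6a - q - 12s is an integer, 5 ∣ (-6v - h - 12x).

5(-6a - q - 12s)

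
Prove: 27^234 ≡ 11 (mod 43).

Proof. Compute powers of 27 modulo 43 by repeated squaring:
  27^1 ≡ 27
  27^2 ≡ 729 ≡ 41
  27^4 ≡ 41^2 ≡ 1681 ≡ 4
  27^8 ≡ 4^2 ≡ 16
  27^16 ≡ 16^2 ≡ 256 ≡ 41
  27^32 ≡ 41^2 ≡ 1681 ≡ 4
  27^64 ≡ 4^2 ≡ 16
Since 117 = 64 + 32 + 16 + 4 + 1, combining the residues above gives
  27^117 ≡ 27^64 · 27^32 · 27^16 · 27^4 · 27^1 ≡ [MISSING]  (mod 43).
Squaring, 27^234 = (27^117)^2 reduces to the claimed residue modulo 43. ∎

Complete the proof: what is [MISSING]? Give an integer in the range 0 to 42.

Multiply the listed residues: 16 · 4 · 41 · 4 · 27 = 64 → 2624 → 10496 → 283392.
Reducing modulo 43: 283392 = 6590·43 + 22, so 27^117 ≡ 22.

22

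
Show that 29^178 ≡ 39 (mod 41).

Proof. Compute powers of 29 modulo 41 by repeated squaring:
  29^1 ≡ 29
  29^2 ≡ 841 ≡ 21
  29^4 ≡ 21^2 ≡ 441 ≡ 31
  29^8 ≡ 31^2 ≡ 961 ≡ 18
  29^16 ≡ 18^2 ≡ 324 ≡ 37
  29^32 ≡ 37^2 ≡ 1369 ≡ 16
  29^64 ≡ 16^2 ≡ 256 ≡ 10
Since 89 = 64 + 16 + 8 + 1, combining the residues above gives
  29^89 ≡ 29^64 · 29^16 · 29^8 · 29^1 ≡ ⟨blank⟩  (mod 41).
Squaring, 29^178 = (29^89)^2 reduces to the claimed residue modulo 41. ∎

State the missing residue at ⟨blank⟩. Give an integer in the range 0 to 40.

30

29^64 · 29^16 · 29^8 · 29^1 ≡ 10 · 37 · 18 · 29 = 193140.
193140 mod 41 = 30, so 29^89 ≡ 30 (mod 41).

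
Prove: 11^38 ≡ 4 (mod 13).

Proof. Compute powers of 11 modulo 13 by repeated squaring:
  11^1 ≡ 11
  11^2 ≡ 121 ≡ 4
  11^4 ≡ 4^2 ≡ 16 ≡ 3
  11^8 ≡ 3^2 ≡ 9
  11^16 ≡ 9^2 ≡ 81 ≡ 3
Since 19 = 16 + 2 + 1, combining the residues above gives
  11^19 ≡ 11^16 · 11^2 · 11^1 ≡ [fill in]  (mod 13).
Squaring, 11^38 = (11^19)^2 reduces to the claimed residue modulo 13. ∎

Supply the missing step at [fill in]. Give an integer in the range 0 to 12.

Multiply the listed residues: 3 · 4 · 11 = 12 → 132.
Reducing modulo 13: 132 = 10·13 + 2, so 11^19 ≡ 2.

2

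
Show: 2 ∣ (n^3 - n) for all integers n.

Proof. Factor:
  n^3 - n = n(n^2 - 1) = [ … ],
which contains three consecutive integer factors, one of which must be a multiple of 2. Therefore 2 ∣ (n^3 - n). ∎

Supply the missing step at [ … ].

n(n^2 - 1) = n(n - 1)(n + 1) = (n - 1)n(n + 1).
These three factors are consecutive integers, so their product is divisible by 2.

(n - 1)n(n + 1)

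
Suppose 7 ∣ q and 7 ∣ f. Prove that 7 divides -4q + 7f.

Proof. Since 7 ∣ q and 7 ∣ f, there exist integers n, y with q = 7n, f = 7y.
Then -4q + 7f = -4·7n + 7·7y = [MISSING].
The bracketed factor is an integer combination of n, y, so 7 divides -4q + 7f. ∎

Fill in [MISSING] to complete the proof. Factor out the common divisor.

7(-4n + 7y)

Each term has a factor of 7: -4·7n + 7·7y = 7·(-4n + 7y).
Since -4n + 7y is an integer, 7 ∣ (-4q + 7f).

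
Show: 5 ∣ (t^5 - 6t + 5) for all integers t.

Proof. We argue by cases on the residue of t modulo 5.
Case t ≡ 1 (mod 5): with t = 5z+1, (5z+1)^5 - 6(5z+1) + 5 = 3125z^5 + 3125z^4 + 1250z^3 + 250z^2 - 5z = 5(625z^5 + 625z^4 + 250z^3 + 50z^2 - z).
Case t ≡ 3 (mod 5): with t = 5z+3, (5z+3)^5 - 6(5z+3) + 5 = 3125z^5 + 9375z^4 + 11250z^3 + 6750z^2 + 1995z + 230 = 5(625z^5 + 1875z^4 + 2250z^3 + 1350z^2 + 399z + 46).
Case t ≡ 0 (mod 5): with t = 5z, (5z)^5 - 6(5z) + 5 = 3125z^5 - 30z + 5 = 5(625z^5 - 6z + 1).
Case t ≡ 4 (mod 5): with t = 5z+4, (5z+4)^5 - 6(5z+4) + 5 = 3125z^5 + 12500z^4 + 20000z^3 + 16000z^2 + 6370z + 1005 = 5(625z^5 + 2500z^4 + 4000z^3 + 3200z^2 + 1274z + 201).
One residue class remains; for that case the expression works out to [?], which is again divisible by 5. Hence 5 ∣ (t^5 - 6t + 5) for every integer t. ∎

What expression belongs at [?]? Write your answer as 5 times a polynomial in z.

5(625z^5 + 1250z^4 + 1000z^3 + 400z^2 + 74z + 5)

The residues treated are {1, 3, 0, 4}, so the missing case is t ≡ 2 (mod 5); write t = 5z+2.
Then (5z+2)^5 - 6(5z+2) + 5 = 3125z^5 + 6250z^4 + 5000z^3 + 2000z^2 + 370z + 25 = 5(625z^5 + 1250z^4 + 1000z^3 + 400z^2 + 74z + 5).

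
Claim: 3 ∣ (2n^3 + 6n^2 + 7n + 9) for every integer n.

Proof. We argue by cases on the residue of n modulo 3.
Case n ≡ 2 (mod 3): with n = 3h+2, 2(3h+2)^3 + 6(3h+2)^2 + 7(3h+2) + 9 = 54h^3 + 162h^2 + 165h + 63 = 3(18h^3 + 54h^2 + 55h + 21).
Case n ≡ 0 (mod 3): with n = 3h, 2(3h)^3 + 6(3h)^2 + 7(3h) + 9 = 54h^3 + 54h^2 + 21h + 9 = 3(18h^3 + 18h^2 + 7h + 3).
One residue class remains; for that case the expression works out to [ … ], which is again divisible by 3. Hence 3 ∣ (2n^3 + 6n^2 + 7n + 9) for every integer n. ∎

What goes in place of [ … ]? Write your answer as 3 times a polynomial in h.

The residues treated are {2, 0}, so the missing case is n ≡ 1 (mod 3); write n = 3h+1.
Then 2(3h+1)^3 + 6(3h+1)^2 + 7(3h+1) + 9 = 54h^3 + 108h^2 + 75h + 24 = 3(18h^3 + 36h^2 + 25h + 8).

3(18h^3 + 36h^2 + 25h + 8)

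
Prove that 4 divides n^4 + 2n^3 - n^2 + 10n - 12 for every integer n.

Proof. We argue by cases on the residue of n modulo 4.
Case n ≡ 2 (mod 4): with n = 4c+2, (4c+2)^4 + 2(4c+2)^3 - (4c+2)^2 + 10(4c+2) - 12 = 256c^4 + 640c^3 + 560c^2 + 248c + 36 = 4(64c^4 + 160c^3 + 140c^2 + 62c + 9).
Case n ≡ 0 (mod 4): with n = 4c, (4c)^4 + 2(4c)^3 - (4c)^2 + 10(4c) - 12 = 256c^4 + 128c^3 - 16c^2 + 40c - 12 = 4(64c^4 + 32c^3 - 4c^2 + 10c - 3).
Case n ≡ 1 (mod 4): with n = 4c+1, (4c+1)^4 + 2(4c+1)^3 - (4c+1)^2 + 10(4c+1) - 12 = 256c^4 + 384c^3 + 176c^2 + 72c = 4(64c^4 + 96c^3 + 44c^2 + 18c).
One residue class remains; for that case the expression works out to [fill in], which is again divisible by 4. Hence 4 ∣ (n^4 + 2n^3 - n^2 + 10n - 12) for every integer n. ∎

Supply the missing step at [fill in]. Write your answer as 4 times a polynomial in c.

4(64c^4 + 224c^3 + 284c^2 + 166c + 36)

Only n ≡ 3 (mod 4) is unaccounted for. Put n = 4c+3:
(4c+3)^4 + 2(4c+3)^3 - (4c+3)^2 + 10(4c+3) - 12 expands to 256c^4 + 896c^3 + 1136c^2 + 664c + 144,
and factoring out 4 leaves 4(64c^4 + 224c^3 + 284c^2 + 166c + 36).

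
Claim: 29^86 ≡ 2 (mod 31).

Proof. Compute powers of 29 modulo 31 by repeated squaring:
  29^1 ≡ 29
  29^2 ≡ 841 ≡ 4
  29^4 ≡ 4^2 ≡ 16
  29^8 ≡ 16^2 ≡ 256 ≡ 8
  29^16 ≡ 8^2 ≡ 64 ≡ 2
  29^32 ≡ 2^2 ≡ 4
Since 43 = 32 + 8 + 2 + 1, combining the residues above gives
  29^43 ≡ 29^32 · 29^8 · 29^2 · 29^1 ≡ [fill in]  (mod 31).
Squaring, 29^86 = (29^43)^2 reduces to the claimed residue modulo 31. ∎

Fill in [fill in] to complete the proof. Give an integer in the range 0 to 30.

29^32 · 29^8 · 29^2 · 29^1 ≡ 4 · 8 · 4 · 29 = 3712.
3712 mod 31 = 23, so 29^43 ≡ 23 (mod 31).

23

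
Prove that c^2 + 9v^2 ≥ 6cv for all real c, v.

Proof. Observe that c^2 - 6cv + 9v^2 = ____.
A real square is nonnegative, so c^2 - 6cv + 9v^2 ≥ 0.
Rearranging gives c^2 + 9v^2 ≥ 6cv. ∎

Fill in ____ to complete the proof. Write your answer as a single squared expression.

c^2 - 6cv + 9v^2 is a perfect-square trinomial: the outer terms are (c)^2 and (3v)^2, and the cross term is -2·c·3v.
So c^2 - 6cv + 9v^2 = (c - 3v)^2 ≥ 0.

(c - 3v)^2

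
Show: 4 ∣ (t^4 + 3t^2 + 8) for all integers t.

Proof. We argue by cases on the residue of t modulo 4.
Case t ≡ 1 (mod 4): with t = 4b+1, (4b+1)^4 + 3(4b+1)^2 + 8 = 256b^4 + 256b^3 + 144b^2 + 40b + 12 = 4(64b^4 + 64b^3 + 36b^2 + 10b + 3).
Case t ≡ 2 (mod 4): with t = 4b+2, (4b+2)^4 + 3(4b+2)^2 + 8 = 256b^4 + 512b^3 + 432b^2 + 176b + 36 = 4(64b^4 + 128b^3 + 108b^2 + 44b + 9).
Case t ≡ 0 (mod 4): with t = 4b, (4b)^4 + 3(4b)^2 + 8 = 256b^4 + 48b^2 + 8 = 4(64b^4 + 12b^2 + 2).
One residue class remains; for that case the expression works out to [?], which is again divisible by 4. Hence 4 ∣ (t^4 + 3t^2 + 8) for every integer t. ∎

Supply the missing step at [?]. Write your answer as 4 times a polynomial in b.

The residues treated are {1, 2, 0}, so the missing case is t ≡ 3 (mod 4); write t = 4b+3.
Then (4b+3)^4 + 3(4b+3)^2 + 8 = 256b^4 + 768b^3 + 912b^2 + 504b + 116 = 4(64b^4 + 192b^3 + 228b^2 + 126b + 29).

4(64b^4 + 192b^3 + 228b^2 + 126b + 29)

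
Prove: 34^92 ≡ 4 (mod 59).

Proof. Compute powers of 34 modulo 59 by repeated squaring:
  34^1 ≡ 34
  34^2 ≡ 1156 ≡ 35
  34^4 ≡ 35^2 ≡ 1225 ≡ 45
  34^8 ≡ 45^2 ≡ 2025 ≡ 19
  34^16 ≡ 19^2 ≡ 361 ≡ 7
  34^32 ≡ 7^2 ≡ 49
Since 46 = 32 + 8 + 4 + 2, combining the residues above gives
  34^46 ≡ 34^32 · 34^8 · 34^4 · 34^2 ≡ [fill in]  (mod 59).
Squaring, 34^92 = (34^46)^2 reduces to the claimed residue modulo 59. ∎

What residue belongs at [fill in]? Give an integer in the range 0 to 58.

57

34^32 · 34^8 · 34^4 · 34^2 ≡ 49 · 19 · 45 · 35 = 1466325.
1466325 mod 59 = 57, so 34^46 ≡ 57 (mod 59).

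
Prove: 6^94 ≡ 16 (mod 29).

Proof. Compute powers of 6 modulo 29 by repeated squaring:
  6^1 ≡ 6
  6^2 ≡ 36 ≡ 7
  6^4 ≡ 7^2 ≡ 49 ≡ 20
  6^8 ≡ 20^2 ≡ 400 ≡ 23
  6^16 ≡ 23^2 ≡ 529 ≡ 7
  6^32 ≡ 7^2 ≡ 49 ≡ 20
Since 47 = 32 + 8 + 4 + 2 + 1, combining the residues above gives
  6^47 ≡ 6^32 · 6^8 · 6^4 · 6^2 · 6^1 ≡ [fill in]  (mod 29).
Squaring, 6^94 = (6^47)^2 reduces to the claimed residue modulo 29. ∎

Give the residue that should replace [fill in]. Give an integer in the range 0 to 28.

4

Multiply the listed residues: 20 · 23 · 20 · 7 · 6 = 460 → 9200 → 64400 → 386400.
Reducing modulo 29: 386400 = 13324·29 + 4, so 6^47 ≡ 4.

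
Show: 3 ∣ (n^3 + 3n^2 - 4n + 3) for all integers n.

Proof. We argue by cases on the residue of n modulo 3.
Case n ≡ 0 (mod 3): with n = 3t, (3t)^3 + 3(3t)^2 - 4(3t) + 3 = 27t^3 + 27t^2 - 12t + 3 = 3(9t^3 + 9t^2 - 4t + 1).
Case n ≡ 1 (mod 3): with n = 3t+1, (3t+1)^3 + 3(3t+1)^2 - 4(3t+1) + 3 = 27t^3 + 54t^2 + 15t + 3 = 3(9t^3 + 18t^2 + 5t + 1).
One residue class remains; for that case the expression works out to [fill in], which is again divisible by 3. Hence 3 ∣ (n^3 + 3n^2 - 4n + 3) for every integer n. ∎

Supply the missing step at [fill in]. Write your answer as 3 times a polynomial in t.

Only n ≡ 2 (mod 3) is unaccounted for. Put n = 3t+2:
(3t+2)^3 + 3(3t+2)^2 - 4(3t+2) + 3 expands to 27t^3 + 81t^2 + 60t + 15,
and factoring out 3 leaves 3(9t^3 + 27t^2 + 20t + 5).

3(9t^3 + 27t^2 + 20t + 5)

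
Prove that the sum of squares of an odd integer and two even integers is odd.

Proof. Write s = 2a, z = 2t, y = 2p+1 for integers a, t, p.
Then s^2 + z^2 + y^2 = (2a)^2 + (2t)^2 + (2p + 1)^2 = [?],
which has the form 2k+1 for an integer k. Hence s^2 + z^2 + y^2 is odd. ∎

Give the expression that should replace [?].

2(2a^2 + 2p^2 + 2p + 2t^2) + 1

Expanding: (2a)^2 + (2t)^2 + (2p + 1)^2 = 4a^2 + 4p^2 + 4p + 4t^2 + 1.
Every term except the constant is even, so this is 2(2a^2 + 2p^2 + 2p + 2t^2) + 1,
and 2a^2 + 2p^2 + 2p + 2t^2 ∈ ℤ gives the required form.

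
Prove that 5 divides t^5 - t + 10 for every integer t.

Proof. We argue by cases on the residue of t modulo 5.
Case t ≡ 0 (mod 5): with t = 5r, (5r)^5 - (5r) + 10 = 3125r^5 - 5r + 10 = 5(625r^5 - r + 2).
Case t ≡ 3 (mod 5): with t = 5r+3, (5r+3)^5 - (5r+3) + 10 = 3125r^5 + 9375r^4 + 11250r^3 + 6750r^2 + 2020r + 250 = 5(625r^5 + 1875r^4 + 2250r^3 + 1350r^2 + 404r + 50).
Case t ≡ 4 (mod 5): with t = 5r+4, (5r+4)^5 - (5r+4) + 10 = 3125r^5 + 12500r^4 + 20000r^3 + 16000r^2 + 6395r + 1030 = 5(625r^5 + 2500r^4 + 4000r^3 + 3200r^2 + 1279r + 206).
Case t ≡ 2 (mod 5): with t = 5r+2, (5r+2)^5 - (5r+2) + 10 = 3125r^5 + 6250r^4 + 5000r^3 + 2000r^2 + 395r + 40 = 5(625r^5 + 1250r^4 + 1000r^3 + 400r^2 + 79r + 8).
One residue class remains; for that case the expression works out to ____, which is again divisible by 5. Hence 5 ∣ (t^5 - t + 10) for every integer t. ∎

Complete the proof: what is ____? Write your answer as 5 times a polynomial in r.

5(625r^5 + 625r^4 + 250r^3 + 50r^2 + 4r + 2)

Only t ≡ 1 (mod 5) is unaccounted for. Put t = 5r+1:
(5r+1)^5 - (5r+1) + 10 expands to 3125r^5 + 3125r^4 + 1250r^3 + 250r^2 + 20r + 10,
and factoring out 5 leaves 5(625r^5 + 625r^4 + 250r^3 + 50r^2 + 4r + 2).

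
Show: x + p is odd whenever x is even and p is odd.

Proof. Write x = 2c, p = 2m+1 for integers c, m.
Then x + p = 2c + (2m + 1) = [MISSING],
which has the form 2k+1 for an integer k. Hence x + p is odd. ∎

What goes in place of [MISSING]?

2c + (2m + 1) = 2c + 2m + 1
= 2(c + m) + 1.
Since c + m is an integer, the sum is of the form 2k+1 for an integer k.

2(c + m) + 1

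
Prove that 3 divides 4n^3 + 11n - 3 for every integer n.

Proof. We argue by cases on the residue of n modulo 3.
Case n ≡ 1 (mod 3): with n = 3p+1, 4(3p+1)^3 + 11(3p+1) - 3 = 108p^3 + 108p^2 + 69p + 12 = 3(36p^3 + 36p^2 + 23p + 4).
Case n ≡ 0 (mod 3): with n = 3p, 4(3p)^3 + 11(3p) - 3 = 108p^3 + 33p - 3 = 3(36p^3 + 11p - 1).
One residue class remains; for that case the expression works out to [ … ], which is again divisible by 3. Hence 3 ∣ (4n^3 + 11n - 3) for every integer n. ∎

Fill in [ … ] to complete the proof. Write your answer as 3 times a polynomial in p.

The residues treated are {1, 0}, so the missing case is n ≡ 2 (mod 3); write n = 3p+2.
Then 4(3p+2)^3 + 11(3p+2) - 3 = 108p^3 + 216p^2 + 177p + 51 = 3(36p^3 + 72p^2 + 59p + 17).

3(36p^3 + 72p^2 + 59p + 17)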